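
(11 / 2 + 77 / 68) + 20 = 1811 / 68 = 26.63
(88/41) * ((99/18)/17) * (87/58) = 726/697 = 1.04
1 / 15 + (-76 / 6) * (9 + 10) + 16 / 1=-1123 / 5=-224.60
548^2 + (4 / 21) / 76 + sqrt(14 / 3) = sqrt(42) / 3 + 119821297 / 399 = 300306.16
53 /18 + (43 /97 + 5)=14645 /1746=8.39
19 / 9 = 2.11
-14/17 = -0.82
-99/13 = -7.62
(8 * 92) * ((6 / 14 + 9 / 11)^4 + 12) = 372983564928 / 35153041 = 10610.28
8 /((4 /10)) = 20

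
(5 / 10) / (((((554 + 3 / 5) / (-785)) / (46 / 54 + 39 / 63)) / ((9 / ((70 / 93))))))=-3382565 / 271754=-12.45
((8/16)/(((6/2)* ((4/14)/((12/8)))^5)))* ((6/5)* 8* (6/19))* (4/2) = 4030.36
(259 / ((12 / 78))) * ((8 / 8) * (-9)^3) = -2454543 / 2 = -1227271.50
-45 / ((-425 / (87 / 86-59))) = -44883 / 7310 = -6.14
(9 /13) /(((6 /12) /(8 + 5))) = 18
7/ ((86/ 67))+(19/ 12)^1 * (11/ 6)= 25871/ 3096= 8.36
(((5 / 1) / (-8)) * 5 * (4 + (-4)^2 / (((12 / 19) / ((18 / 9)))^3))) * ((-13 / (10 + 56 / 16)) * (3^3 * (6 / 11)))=2246725 / 99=22694.19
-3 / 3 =-1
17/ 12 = 1.42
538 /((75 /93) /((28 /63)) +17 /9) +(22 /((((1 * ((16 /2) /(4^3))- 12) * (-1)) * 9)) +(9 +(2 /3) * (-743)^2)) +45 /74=96279223160777 /261494910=368187.75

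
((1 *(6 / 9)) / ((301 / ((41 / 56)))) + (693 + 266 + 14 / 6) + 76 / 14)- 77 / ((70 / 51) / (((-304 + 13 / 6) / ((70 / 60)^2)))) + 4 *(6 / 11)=887970903 / 66220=13409.41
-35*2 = -70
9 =9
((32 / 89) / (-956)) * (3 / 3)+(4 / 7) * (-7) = -85092 / 21271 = -4.00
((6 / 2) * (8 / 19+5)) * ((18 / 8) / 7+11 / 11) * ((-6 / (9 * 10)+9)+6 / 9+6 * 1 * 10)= 994671 / 665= 1495.75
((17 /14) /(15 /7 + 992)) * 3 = 51 /13918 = 0.00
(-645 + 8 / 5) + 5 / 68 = -218731 / 340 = -643.33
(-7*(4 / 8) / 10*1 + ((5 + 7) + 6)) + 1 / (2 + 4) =1069 / 60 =17.82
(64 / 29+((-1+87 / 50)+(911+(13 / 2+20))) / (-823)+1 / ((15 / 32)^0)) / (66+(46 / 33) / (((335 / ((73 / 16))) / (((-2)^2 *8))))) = 2726717961 / 87871849910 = 0.03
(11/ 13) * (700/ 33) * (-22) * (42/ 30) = -21560/ 39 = -552.82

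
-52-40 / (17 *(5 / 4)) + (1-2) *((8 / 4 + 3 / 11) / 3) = -30653 / 561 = -54.64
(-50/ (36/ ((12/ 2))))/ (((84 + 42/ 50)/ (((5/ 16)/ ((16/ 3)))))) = -3125/ 542976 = -0.01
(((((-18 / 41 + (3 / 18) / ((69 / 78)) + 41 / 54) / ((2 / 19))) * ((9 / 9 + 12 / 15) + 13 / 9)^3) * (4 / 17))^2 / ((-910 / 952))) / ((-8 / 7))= 8209665167877826513846496 / 5948237141830482890625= 1380.18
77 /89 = 0.87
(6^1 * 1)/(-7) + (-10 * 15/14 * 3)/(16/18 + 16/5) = -11229/1288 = -8.72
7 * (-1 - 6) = -49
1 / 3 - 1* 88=-263 / 3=-87.67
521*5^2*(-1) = -13025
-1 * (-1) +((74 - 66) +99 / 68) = 10.46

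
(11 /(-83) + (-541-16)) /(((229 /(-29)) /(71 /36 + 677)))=1821027943 /38014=47904.14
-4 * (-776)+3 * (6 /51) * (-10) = 52708 /17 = 3100.47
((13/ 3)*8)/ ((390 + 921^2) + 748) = 104/ 2548137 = 0.00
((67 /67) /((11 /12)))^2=144 /121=1.19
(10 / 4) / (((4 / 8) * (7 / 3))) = 2.14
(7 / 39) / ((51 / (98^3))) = 6588344 / 1989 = 3312.39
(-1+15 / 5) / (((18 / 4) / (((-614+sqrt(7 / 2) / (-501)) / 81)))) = -2456 / 729 - 2 * sqrt(14) / 365229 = -3.37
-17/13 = -1.31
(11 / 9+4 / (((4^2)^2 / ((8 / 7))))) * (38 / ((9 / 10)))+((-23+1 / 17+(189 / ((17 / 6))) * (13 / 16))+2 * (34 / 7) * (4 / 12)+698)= 60521689 / 77112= 784.85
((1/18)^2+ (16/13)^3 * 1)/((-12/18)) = -1329301/474552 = -2.80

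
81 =81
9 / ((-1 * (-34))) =9 / 34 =0.26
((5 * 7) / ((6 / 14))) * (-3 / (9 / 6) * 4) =-1960 / 3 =-653.33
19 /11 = 1.73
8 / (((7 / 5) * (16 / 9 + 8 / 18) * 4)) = 9 / 14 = 0.64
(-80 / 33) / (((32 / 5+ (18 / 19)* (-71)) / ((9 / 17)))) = 11400 / 540617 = 0.02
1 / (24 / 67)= 67 / 24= 2.79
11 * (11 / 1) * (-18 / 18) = -121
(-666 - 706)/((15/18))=-8232/5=-1646.40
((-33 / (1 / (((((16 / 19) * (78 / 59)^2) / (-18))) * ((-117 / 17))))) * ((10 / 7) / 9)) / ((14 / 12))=-139201920 / 55093787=-2.53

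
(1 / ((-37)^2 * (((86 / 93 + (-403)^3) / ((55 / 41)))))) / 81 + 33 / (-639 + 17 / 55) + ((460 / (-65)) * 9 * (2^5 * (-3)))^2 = 409482841843072252821082161103 / 10952651627584434298440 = 37386639.85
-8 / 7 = -1.14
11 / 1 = 11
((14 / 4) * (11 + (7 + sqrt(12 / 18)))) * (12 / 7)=112.90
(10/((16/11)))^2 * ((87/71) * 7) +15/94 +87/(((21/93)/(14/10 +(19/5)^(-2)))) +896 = 5039754651397/2698431680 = 1867.66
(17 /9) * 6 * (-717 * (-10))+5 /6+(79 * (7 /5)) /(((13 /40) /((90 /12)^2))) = 7831445 /78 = 100403.14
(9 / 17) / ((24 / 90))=135 / 68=1.99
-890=-890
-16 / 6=-8 / 3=-2.67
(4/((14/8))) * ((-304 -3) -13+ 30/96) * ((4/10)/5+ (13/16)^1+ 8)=-3638811/560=-6497.88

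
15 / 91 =0.16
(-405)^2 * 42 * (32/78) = 36741600/13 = 2826276.92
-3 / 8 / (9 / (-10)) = 5 / 12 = 0.42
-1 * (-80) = 80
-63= -63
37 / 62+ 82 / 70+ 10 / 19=94603 / 41230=2.29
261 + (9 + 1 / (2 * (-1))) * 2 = 278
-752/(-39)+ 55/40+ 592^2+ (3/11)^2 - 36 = 13230140509/37752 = 350448.73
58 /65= 0.89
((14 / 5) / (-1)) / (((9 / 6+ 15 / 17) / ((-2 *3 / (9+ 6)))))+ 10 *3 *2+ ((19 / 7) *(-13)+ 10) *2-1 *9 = 12739 / 14175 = 0.90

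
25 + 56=81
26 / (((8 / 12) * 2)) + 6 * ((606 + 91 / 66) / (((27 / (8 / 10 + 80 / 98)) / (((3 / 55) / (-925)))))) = 485789929 / 24928750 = 19.49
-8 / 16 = -1 / 2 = -0.50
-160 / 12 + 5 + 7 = -4 / 3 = -1.33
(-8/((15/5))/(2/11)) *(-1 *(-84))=-1232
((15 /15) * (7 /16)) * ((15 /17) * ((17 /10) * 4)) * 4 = 21 /2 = 10.50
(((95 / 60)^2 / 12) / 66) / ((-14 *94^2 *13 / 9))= -361 / 20378502144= -0.00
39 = 39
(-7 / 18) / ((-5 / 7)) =49 / 90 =0.54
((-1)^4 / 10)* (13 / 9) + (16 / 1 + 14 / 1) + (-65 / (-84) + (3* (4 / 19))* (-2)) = 709943 / 23940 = 29.66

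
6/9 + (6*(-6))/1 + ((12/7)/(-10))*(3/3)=-3728/105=-35.50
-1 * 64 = -64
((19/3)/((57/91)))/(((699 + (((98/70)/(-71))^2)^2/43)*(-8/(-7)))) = 435032096419375/34370950311937872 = 0.01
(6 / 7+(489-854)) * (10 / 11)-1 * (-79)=-19407 / 77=-252.04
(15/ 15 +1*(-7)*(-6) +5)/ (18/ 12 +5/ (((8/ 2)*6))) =1152/ 41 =28.10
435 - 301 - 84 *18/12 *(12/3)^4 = -32122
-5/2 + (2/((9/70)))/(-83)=-2.69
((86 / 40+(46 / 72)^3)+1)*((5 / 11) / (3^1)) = 0.52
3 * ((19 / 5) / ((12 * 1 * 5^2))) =19 / 500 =0.04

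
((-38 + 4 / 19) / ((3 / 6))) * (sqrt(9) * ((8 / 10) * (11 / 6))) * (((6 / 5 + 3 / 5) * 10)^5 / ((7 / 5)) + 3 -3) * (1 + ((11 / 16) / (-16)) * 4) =-49435114212 / 133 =-371692588.06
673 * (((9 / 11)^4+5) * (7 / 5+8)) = 2523078346 / 73205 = 34465.93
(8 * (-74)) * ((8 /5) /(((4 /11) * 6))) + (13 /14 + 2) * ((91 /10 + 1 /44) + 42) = -2628011 /9240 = -284.42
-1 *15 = -15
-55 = -55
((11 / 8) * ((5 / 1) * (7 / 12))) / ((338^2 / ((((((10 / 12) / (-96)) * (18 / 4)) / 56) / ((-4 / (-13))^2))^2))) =1375 / 721554505728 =0.00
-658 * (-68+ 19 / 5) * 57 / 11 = 12039426 / 55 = 218898.65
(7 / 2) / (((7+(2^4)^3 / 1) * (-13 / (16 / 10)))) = -28 / 266695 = -0.00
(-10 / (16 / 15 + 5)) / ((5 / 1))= -30 / 91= -0.33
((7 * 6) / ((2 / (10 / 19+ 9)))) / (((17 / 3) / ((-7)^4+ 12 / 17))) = 465573087 / 5491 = 84788.40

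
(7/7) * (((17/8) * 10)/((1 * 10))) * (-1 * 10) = -85/4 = -21.25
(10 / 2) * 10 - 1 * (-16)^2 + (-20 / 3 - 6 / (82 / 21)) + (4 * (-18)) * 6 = -79483 / 123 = -646.20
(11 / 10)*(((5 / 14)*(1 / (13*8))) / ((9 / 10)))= 55 / 13104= 0.00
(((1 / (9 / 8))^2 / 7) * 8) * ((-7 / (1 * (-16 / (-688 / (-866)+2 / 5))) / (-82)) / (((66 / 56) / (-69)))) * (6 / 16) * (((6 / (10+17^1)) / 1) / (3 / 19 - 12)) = -0.00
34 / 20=17 / 10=1.70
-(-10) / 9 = 10 / 9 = 1.11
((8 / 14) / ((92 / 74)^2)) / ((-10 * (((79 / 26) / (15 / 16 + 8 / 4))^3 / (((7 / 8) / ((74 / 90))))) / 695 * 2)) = -52790122382985 / 4273236066304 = -12.35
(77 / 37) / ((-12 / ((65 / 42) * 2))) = -715 / 1332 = -0.54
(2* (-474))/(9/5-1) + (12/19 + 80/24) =-67319/57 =-1181.04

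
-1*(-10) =10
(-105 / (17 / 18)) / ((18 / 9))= -945 / 17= -55.59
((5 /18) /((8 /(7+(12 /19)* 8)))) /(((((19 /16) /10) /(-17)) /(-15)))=973250 /1083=898.66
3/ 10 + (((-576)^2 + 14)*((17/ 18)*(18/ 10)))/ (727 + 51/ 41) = 57836801/ 74645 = 774.82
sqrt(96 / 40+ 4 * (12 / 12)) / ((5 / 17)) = 68 * sqrt(10) / 25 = 8.60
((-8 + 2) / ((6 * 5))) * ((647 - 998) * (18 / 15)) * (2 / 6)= 702 / 25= 28.08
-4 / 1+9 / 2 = 0.50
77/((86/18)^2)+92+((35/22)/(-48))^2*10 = 98335654085/1030943232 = 95.38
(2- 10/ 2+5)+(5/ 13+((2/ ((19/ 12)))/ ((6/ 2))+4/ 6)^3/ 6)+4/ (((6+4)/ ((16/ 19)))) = 106024661/ 36112635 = 2.94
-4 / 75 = -0.05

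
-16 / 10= -8 / 5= -1.60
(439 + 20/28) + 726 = 8160/7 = 1165.71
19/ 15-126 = -1871/ 15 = -124.73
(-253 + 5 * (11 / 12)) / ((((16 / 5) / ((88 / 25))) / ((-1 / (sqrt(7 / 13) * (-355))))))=-1.05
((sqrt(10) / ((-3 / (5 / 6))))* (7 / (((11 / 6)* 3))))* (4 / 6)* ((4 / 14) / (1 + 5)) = -10* sqrt(10) / 891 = -0.04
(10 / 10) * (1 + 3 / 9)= 4 / 3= 1.33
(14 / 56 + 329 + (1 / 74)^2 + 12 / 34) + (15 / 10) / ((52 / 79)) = 803284465 / 2420392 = 331.88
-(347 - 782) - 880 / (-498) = 108755 / 249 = 436.77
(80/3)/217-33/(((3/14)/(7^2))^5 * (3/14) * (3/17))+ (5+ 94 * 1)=-86307781733350014109/158193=-545585340270113.18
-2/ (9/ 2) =-4/ 9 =-0.44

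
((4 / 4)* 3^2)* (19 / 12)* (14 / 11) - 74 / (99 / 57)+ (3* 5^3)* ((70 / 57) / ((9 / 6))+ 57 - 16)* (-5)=-32785645 / 418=-78434.56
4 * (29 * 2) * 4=928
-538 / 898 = -269 / 449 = -0.60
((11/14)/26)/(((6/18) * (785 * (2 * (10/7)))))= 33/816400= 0.00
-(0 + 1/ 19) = -0.05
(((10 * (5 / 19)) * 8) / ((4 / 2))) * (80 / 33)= 16000 / 627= 25.52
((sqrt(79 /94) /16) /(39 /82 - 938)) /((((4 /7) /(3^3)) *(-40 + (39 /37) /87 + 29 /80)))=41573385 *sqrt(7426) /49160633900068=0.00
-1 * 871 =-871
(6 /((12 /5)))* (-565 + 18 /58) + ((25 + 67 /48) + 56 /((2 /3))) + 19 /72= -5433245 /4176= -1301.06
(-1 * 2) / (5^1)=-2 / 5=-0.40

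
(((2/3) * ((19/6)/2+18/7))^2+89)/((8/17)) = 26091005/127008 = 205.43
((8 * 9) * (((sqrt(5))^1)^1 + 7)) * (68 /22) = 2448 * sqrt(5) /11 + 17136 /11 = 2055.44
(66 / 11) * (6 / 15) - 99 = -483 / 5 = -96.60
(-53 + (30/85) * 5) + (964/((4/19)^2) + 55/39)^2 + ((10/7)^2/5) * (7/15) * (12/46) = 473134672.72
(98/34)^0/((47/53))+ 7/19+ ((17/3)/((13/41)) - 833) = -28336366/34827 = -813.63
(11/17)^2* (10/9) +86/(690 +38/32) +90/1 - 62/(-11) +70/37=1148679304508/11707134813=98.12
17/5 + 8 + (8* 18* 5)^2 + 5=2592082/5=518416.40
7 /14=1 /2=0.50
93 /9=31 /3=10.33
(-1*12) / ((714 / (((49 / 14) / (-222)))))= 1 / 3774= 0.00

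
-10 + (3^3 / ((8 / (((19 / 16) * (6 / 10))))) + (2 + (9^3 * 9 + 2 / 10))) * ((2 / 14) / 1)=927.94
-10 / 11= -0.91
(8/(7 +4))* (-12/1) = -8.73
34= 34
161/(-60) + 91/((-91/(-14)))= 679/60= 11.32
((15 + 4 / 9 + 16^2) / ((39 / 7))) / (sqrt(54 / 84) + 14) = 3351796 / 959985 - 17101*sqrt(14) / 319995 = 3.29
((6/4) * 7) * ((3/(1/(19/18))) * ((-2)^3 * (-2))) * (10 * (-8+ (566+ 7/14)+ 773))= 7083580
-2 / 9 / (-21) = 2 / 189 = 0.01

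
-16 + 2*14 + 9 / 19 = 12.47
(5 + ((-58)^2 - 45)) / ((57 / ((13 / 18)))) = 7202 / 171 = 42.12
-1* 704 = -704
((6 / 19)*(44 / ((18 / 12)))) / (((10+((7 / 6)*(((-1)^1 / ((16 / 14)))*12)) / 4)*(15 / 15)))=2816 / 2109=1.34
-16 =-16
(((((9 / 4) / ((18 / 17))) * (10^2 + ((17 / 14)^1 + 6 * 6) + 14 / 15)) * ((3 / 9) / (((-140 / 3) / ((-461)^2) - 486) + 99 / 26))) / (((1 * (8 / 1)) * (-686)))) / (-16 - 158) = -1362563727551 / 6411498812694823680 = -0.00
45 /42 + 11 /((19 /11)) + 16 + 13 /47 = 296503 /12502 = 23.72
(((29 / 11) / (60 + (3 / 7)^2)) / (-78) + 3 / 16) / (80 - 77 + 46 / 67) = 0.05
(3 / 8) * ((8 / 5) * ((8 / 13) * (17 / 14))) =204 / 455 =0.45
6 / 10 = 3 / 5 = 0.60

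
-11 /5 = -2.20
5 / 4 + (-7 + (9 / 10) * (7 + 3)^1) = 3.25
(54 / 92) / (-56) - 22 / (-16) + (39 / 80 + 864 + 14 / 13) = 72579291 / 83720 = 866.93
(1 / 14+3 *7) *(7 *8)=1180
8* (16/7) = 128/7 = 18.29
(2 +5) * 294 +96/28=14430/7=2061.43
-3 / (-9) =1 / 3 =0.33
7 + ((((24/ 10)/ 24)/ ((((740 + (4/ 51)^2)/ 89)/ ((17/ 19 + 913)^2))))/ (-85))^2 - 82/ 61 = 16072657469166232696744101/ 1150417919141400563125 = 13971.15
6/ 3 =2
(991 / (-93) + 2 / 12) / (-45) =1951 / 8370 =0.23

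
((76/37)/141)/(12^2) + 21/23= 0.91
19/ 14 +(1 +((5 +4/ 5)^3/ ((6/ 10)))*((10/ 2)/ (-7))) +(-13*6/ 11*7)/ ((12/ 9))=-267.15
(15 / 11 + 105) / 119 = 1170 / 1309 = 0.89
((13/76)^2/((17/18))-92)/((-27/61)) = 275433971/1325592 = 207.78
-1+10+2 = 11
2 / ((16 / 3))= 3 / 8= 0.38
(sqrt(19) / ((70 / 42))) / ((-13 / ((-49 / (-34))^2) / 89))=-641067*sqrt(19) / 75140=-37.19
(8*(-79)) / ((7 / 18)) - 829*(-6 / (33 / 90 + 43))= -13755636 / 9107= -1510.45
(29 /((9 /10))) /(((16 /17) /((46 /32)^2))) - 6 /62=40368239 /571392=70.65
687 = 687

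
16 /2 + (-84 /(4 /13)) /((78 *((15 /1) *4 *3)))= 2873 /360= 7.98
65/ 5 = 13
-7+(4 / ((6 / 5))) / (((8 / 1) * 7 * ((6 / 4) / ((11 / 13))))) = -6.97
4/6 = 2/3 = 0.67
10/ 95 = 2/ 19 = 0.11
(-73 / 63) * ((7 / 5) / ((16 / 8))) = -0.81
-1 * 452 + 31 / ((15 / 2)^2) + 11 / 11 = -101351 / 225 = -450.45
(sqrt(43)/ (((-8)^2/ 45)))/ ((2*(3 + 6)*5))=sqrt(43)/ 128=0.05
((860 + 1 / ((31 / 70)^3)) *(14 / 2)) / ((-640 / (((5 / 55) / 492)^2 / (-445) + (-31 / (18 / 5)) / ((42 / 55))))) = 1335597033603201641 / 12425407672296960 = 107.49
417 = 417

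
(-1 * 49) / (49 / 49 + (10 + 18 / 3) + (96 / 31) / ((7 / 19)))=-10633 / 5513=-1.93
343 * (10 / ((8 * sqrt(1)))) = 1715 / 4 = 428.75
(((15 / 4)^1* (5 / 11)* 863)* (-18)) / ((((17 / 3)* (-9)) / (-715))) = -12621375 / 34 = -371216.91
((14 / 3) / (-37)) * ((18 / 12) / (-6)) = 7 / 222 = 0.03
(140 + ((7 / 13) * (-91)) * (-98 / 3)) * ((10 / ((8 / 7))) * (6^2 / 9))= 182770 / 3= 60923.33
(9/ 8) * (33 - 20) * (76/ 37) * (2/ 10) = 2223/ 370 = 6.01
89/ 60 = 1.48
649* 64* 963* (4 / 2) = 79998336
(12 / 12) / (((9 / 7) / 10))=70 / 9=7.78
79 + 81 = 160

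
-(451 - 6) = -445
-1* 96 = -96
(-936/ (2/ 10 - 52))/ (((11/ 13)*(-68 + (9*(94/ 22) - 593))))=-7605/ 221704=-0.03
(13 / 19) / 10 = 13 / 190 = 0.07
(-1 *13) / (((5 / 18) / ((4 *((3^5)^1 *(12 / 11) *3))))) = -8188128 / 55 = -148875.05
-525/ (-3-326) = 75/ 47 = 1.60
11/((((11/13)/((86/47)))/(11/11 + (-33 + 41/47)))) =-1635634/2209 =-740.44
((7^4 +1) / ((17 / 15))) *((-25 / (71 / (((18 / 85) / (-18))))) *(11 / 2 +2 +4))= 2071725 / 20519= 100.97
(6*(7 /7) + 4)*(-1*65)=-650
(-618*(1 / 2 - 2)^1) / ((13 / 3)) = 2781 / 13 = 213.92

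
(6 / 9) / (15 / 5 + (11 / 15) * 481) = 5 / 2668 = 0.00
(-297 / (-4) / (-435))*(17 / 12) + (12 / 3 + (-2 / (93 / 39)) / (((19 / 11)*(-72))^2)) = 15806813213 / 4206025440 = 3.76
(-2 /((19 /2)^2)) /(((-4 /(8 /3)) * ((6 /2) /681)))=3632 /1083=3.35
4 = 4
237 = 237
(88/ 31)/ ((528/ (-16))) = -8/ 93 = -0.09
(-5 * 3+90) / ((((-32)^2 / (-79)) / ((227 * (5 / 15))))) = -448325 / 1024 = -437.82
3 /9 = 1 /3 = 0.33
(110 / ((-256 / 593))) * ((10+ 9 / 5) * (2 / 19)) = -384857 / 1216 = -316.49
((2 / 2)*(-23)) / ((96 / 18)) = -69 / 16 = -4.31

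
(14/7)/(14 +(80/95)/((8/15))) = 19/148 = 0.13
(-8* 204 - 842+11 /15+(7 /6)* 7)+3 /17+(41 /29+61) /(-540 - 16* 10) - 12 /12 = -42551049 /17255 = -2466.01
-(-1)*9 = 9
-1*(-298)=298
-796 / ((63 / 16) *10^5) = -398 / 196875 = -0.00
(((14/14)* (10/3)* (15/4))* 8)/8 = 25/2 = 12.50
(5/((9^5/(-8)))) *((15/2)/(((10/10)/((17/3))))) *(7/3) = -11900/177147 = -0.07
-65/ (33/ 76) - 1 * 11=-5303/ 33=-160.70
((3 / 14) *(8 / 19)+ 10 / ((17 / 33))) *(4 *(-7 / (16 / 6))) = -66141 / 323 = -204.77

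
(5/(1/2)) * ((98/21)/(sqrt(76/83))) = 70 * sqrt(1577)/57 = 48.77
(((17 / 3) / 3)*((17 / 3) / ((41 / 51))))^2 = 24137569 / 136161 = 177.27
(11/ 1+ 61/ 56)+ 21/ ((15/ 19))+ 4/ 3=33619/ 840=40.02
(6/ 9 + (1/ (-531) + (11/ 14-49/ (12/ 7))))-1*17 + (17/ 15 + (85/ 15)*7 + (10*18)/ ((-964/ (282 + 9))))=-1033193183/ 17915940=-57.67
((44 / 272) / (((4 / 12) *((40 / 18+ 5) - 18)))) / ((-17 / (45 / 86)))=13365 / 9643352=0.00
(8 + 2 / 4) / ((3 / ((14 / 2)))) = 119 / 6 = 19.83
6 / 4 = 3 / 2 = 1.50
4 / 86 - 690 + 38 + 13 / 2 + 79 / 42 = -643.57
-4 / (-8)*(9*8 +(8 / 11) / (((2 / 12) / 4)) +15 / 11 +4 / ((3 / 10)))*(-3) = -3437 / 22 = -156.23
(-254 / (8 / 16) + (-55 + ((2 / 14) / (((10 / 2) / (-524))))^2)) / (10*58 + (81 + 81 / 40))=-3320792 / 6497645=-0.51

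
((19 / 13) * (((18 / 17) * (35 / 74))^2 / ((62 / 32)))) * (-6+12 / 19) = -9525600 / 9379019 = -1.02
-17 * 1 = -17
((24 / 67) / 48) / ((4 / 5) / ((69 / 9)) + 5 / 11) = 1265 / 94738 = 0.01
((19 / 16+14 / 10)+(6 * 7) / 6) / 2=767 / 160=4.79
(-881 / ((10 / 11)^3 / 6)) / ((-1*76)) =3517833 / 38000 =92.57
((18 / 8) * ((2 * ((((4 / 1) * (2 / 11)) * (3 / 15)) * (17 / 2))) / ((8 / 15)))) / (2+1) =153 / 44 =3.48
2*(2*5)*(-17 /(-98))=170 /49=3.47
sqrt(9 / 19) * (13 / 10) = 39 * sqrt(19) / 190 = 0.89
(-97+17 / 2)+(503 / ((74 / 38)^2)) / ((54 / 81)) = 110.46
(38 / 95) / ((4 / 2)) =1 / 5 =0.20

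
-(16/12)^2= -16/9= -1.78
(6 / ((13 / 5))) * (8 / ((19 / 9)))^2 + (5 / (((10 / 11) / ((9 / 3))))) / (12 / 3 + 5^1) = 984743 / 28158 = 34.97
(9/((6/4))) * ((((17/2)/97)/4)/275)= 51/106700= 0.00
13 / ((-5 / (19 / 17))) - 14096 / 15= -240373 / 255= -942.64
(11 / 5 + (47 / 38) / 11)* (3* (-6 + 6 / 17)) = -695952 / 17765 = -39.18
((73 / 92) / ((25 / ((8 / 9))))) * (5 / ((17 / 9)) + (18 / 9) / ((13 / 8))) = 125122 / 1143675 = 0.11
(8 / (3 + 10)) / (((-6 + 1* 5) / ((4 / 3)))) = -32 / 39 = -0.82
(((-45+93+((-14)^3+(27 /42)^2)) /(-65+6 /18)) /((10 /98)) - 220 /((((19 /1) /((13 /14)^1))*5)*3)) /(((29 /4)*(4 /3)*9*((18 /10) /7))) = 631307315 /34633656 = 18.23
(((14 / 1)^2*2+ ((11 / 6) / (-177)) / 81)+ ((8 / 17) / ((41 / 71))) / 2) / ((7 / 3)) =23527697509 / 139900446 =168.17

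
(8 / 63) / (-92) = -2 / 1449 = -0.00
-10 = -10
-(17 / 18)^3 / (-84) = 4913 / 489888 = 0.01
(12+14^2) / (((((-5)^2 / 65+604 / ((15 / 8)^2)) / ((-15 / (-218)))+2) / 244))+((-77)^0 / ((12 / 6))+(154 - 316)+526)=10569874977 / 27471026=384.76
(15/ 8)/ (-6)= -0.31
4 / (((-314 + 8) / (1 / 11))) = -2 / 1683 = -0.00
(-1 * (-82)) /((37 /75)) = 6150 /37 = 166.22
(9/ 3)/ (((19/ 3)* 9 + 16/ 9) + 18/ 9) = 27/ 547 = 0.05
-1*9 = -9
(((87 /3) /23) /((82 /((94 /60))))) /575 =1363 /32533500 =0.00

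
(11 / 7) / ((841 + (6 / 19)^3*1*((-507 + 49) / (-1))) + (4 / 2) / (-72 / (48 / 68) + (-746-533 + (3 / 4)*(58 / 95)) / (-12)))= 781877987 / 425842158007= 0.00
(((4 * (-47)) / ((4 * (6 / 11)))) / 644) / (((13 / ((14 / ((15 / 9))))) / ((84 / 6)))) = -3619 / 2990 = -1.21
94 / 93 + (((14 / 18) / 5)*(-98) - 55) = -96581 / 1395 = -69.23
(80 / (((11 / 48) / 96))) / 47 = 368640 / 517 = 713.04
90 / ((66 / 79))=1185 / 11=107.73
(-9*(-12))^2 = 11664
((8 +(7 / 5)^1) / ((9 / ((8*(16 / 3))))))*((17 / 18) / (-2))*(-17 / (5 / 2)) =869312 / 6075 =143.10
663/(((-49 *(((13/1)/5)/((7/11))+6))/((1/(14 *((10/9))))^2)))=-0.01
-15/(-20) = 3/4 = 0.75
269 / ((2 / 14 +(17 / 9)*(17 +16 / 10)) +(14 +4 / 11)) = 310695 / 57334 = 5.42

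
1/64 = 0.02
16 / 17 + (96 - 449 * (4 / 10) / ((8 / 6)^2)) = -2777 / 680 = -4.08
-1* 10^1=-10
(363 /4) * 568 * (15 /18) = 42955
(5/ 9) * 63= 35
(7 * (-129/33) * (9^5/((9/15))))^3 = -25994614259866182910875/1331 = -19530138437164675365.05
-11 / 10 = -1.10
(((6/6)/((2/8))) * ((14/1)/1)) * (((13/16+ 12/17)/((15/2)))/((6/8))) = 11564/765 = 15.12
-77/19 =-4.05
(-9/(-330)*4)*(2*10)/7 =24/77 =0.31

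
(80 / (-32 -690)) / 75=-8 / 5415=-0.00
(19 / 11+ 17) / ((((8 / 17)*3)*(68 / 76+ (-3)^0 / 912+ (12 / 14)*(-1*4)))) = -49028 / 9361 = -5.24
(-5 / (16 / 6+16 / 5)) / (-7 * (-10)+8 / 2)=-75 / 6512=-0.01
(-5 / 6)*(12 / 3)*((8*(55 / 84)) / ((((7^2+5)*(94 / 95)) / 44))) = -1149500 / 79947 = -14.38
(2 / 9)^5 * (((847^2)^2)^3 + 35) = 484739480245075092563984368414034048 / 6561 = 73881950959468845079101410000000.00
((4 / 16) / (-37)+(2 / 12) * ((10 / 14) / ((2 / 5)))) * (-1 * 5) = -1130 / 777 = -1.45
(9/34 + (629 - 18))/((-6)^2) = 20783/1224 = 16.98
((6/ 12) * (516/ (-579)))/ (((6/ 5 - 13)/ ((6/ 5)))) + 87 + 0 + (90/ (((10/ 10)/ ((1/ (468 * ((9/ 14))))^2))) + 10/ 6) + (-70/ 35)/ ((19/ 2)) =4718048935729/ 53309811906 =88.50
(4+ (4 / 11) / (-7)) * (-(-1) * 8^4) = 1245184 / 77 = 16171.22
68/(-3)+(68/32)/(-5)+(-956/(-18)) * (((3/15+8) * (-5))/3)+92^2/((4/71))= 161446021/1080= 149487.06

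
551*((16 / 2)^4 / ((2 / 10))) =11284480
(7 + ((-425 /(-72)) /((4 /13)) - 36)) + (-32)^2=292085 /288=1014.18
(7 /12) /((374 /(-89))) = -0.14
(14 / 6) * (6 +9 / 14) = 31 / 2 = 15.50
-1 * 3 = -3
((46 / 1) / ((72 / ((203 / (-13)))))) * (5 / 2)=-23345 / 936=-24.94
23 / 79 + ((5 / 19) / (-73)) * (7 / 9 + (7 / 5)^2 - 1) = 1404656 / 4930785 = 0.28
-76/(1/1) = -76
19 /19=1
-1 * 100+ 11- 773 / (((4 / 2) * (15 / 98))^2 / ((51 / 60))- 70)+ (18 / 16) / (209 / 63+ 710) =-39965757242349 / 512788143640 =-77.94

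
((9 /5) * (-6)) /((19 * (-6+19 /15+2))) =162 /779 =0.21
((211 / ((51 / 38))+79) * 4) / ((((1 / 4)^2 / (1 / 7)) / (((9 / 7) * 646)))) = 12556416 / 7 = 1793773.71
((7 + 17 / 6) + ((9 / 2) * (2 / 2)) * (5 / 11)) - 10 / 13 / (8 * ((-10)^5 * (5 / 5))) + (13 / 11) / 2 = 427960033 / 34320000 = 12.47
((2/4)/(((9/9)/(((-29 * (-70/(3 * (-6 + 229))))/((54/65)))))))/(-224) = -9425/1156032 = -0.01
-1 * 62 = -62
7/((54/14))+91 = 2506/27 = 92.81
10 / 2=5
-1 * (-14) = 14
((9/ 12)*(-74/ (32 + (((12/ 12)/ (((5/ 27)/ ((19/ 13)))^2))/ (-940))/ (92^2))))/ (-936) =5979551500/ 3227017706493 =0.00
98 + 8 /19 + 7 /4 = 7613 /76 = 100.17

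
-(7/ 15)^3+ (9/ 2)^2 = 272003/ 13500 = 20.15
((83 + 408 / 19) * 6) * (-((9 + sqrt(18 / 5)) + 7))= -11218.82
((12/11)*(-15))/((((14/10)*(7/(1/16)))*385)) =-45/166012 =-0.00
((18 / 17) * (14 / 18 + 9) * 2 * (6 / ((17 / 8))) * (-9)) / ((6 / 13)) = -329472 / 289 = -1140.04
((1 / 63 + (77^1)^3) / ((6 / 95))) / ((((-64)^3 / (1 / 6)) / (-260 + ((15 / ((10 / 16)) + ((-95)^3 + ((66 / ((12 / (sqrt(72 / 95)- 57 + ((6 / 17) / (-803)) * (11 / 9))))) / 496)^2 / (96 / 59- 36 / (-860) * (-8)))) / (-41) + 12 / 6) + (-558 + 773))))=-130671911459635389454367383125175 / 1362536671296039223962894336- 2342073798538399475 * sqrt(190) / 30498179588504772673536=-95903.41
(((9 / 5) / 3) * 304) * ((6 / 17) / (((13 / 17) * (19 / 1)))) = 288 / 65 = 4.43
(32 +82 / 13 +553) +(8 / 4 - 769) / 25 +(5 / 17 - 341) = 1215068 / 5525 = 219.92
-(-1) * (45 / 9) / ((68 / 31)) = 155 / 68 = 2.28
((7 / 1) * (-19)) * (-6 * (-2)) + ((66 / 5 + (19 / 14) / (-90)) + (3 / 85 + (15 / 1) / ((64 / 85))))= -1562.86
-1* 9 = -9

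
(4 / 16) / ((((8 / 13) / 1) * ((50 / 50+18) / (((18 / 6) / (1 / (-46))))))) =-897 / 304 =-2.95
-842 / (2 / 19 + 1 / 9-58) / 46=71991 / 227263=0.32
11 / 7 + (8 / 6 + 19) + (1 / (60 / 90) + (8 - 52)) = -865 / 42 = -20.60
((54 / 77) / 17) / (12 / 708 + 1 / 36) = 114696 / 124355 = 0.92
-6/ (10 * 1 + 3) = -6/ 13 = -0.46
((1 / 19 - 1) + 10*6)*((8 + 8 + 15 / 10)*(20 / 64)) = 98175 / 304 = 322.94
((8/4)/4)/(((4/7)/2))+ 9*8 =295/4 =73.75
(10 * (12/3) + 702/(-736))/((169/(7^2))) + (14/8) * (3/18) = 2166661/186576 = 11.61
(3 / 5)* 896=2688 / 5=537.60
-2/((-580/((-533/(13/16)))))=-328/145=-2.26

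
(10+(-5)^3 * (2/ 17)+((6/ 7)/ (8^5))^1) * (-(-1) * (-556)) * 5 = 6376617355/ 487424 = 13082.28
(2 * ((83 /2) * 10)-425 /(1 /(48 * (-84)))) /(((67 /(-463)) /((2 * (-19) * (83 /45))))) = 500717111572 /603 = 830376636.11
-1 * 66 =-66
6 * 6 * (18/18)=36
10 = 10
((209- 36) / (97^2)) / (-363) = -173 / 3415467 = -0.00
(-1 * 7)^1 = -7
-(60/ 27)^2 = -400/ 81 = -4.94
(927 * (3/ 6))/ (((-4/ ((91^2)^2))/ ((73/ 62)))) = -4640536185831/ 496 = -9355919729.50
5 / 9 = 0.56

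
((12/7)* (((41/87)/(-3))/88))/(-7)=41/93786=0.00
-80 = -80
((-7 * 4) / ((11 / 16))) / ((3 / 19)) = -8512 / 33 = -257.94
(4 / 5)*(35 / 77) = 4 / 11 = 0.36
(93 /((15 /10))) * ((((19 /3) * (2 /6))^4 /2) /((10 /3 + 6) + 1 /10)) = 40399510 /618921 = 65.27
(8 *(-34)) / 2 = -136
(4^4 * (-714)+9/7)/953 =-1279479/6671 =-191.80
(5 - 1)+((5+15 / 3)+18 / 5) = 88 / 5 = 17.60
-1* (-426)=426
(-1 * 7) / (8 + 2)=-7 / 10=-0.70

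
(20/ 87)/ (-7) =-20/ 609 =-0.03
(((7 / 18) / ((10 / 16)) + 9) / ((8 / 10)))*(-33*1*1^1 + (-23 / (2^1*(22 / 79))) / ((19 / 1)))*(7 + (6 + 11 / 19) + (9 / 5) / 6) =-746116589 / 127072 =-5871.60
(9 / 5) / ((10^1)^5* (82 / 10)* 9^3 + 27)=1 / 332100015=0.00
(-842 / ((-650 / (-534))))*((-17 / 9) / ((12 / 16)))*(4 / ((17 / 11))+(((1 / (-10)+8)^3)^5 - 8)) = 6185946198992130601348341449318209 / 121875000000000000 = 50756481632755943.40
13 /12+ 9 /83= 1187 /996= 1.19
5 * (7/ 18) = 35/ 18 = 1.94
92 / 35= 2.63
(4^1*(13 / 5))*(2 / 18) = 52 / 45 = 1.16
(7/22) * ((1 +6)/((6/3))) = 49/44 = 1.11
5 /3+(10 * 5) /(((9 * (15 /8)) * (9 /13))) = 1445 /243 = 5.95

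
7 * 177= 1239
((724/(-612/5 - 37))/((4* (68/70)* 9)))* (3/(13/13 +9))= -6335/162588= -0.04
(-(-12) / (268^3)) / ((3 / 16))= 1 / 300763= 0.00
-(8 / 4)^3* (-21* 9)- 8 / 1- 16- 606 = 882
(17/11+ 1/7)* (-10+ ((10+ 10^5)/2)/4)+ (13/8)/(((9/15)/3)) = 12995905/616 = 21097.25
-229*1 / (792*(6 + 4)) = -229 / 7920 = -0.03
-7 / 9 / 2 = -7 / 18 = -0.39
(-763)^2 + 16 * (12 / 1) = 582361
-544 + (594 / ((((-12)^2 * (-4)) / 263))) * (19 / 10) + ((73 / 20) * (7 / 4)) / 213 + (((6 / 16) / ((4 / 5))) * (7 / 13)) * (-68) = -953820017 / 886080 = -1076.45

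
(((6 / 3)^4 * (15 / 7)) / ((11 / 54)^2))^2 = 489776025600 / 717409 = 682701.26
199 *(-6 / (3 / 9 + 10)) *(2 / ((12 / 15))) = -8955 / 31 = -288.87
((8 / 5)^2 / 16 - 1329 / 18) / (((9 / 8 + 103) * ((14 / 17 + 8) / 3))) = -22102 / 91875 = -0.24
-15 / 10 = -3 / 2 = -1.50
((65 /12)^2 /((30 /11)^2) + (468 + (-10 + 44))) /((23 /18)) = 2622817 /6624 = 395.96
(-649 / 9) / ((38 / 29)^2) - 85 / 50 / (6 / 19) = -1539427 / 32490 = -47.38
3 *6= 18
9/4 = 2.25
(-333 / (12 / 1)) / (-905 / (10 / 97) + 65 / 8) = 222 / 70163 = 0.00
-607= -607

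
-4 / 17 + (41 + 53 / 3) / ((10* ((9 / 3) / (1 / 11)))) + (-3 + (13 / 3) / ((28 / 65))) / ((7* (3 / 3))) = 142591 / 149940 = 0.95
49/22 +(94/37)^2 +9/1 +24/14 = 4089161/210826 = 19.40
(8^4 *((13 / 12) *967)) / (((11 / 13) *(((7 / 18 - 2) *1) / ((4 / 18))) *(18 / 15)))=-1673451520 / 2871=-582881.06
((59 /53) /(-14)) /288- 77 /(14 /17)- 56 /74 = -94.26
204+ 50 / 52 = 5329 / 26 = 204.96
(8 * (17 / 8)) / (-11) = -17 / 11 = -1.55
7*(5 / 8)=35 / 8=4.38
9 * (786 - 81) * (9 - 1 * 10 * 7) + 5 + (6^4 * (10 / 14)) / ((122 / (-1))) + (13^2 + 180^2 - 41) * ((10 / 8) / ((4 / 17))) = -91481585 / 427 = -214242.59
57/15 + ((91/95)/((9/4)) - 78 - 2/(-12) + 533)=785561/1710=459.39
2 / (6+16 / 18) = 9 / 31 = 0.29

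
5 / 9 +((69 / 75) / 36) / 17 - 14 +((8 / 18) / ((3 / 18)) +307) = 1510741 / 5100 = 296.22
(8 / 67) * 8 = 64 / 67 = 0.96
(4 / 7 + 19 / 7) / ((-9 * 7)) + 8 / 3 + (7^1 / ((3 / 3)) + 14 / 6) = 5269 / 441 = 11.95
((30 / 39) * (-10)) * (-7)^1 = 700 / 13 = 53.85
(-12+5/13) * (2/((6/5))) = -755/39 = -19.36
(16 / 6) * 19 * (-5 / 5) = -50.67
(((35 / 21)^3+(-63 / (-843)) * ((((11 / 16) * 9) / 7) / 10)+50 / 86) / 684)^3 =20202058058248361141722513 / 45513881249834510706260312064000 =0.00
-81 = -81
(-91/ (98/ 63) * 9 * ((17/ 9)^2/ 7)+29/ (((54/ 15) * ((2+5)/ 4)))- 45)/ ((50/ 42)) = -38903/ 150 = -259.35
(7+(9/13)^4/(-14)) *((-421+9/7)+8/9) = -2924.91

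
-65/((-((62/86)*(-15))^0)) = 65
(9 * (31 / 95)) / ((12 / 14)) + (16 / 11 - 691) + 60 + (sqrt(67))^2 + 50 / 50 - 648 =-2520789 / 2090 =-1206.12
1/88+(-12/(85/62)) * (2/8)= -16283/7480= -2.18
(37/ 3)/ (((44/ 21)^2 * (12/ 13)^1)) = 3.04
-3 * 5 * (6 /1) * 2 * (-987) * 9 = 1598940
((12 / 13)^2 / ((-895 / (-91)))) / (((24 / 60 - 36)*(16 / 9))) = -567 / 414206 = -0.00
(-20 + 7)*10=-130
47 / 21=2.24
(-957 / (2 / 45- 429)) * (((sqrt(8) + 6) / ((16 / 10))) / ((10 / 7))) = 301455 * sqrt(2) / 154424 + 904365 / 154424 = 8.62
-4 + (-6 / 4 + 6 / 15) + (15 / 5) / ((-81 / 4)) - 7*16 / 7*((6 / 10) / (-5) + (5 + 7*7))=-1170893 / 1350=-867.33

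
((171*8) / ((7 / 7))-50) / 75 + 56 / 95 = 25882 / 1425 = 18.16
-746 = -746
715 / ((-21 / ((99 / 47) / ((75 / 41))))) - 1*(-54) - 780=-1258763 / 1645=-765.21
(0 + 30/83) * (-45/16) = -675/664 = -1.02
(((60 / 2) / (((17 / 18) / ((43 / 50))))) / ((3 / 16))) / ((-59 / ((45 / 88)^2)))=-156735 / 242726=-0.65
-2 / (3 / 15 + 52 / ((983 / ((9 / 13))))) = -9830 / 1163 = -8.45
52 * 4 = 208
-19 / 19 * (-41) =41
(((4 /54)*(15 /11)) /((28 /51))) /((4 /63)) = 255 /88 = 2.90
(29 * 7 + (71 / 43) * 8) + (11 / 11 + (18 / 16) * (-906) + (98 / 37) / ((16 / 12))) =-5091545 / 6364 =-800.05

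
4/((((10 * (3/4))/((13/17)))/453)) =15704/85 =184.75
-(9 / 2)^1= -9 / 2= -4.50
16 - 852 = -836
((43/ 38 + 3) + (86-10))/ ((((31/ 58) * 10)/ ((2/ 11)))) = 17661/ 6479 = 2.73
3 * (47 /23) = 141 /23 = 6.13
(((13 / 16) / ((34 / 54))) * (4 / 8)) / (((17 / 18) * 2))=3159 / 9248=0.34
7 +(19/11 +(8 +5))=21.73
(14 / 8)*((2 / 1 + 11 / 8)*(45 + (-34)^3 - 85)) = -232375.50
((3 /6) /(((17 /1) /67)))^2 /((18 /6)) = 4489 /3468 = 1.29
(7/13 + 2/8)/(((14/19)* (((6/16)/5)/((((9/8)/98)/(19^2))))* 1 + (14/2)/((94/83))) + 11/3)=28905/64071202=0.00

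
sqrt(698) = 26.42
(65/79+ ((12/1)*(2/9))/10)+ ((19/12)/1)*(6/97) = 272969/229890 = 1.19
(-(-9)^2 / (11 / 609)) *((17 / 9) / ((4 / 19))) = -1770363 / 44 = -40235.52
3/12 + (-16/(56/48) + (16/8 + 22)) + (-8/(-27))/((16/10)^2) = 16105/1512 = 10.65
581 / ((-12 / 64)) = -9296 / 3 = -3098.67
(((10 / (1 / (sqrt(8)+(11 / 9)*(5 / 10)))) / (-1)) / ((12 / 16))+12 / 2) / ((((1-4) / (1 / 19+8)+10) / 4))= -5440*sqrt(2) / 491-3944 / 4419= -16.56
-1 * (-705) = 705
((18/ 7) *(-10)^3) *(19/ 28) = -85500/ 49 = -1744.90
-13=-13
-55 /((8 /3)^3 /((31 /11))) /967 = -4185 /495104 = -0.01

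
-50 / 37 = -1.35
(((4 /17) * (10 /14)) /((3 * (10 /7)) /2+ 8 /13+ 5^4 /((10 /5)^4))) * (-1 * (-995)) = 4139200 /1035147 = 4.00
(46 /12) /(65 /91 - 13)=-161 /516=-0.31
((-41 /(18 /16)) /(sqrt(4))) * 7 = -1148 /9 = -127.56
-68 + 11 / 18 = -1213 / 18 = -67.39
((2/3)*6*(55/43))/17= 220/731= 0.30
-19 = -19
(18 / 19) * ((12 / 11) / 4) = 54 / 209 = 0.26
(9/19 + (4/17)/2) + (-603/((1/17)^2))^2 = 9809182894538/323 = 30368987289.59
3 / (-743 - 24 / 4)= -3 / 749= -0.00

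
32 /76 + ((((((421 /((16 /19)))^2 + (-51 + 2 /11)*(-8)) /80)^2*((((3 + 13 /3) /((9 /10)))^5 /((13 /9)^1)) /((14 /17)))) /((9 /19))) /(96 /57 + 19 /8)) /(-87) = -9641345341412347316550592661 /5454791796477284352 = -1767500154.20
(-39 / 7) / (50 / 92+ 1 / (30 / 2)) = -26910 / 2947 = -9.13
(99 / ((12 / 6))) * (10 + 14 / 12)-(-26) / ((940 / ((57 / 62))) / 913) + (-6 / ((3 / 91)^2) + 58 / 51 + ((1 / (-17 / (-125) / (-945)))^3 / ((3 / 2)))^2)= 8796258163690034150207983603473433 / 175842190165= 50023593060551289171370.20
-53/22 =-2.41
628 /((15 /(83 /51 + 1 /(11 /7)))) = 159512 /1683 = 94.78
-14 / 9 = -1.56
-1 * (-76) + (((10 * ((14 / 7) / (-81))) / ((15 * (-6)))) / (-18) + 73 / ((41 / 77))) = 57323416 / 269001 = 213.10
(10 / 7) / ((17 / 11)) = 110 / 119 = 0.92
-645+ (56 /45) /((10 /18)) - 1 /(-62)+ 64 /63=-62664739 /97650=-641.73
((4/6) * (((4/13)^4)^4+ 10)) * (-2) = -26616664384507062824/1996249827549539523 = -13.33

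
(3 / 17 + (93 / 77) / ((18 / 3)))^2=978121 / 6853924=0.14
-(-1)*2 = 2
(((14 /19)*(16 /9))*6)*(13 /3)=5824 /171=34.06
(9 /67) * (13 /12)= 39 /268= 0.15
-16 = -16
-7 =-7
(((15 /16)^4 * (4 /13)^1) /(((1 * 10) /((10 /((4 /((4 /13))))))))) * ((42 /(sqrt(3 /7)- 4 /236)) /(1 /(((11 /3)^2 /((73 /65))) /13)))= 29515303125 /1054711250944 + 248771840625 * sqrt(21) /1054711250944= 1.11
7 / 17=0.41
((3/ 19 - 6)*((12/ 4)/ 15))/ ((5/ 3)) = -333/ 475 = -0.70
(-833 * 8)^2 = 44408896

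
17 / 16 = 1.06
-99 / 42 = -33 / 14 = -2.36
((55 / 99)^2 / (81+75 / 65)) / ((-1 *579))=-325 / 50088132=-0.00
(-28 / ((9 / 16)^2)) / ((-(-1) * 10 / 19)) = -68096 / 405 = -168.14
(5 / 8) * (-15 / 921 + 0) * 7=-175 / 2456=-0.07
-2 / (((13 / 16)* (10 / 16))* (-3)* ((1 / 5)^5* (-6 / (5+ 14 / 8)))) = -60000 / 13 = -4615.38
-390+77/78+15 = -29173/78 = -374.01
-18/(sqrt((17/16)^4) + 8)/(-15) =512/3895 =0.13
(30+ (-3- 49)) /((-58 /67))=737 /29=25.41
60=60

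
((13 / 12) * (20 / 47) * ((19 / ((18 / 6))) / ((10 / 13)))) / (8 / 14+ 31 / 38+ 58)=427063 / 6682131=0.06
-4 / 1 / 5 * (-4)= 16 / 5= 3.20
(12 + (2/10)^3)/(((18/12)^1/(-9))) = -9006/125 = -72.05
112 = 112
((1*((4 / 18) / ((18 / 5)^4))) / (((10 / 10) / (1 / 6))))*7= 4375 / 2834352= 0.00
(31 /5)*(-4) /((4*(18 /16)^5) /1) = -1015808 /295245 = -3.44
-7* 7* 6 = -294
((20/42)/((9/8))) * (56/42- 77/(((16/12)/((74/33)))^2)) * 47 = -4306.34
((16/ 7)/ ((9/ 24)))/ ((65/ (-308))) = -5632/ 195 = -28.88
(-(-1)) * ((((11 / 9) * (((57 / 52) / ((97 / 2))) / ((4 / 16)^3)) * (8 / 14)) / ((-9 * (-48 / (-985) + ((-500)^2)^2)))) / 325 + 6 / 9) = 39737016210968153386 / 59605524316452724155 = 0.67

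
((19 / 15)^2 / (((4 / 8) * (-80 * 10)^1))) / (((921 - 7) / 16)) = -361 / 5141250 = -0.00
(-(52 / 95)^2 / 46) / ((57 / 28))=-37856 / 11831775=-0.00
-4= -4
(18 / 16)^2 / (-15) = -27 / 320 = -0.08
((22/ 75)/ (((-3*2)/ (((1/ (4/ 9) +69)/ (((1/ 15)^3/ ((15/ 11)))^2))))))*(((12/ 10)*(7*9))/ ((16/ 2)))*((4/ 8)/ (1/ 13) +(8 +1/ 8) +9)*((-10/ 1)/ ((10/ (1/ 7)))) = 3313202484375/ 1408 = 2353126764.47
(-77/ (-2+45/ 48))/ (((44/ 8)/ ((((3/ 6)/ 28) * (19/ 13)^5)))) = 9904396/ 6311981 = 1.57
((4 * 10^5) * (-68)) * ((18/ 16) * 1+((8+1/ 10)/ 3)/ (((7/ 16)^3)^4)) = -20671945833018927240000/ 13841287201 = -1493498800568.59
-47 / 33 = -1.42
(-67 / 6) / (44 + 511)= -0.02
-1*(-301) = 301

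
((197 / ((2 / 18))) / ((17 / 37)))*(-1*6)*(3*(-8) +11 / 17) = 156261582 / 289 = 540697.52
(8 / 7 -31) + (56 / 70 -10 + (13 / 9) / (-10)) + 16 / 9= -7859 / 210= -37.42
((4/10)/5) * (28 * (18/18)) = 2.24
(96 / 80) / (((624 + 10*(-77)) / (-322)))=966 / 365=2.65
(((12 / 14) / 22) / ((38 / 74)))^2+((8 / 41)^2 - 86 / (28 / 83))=-1834130362629 / 7195920578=-254.88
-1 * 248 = -248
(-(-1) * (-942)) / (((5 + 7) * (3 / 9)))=-471 / 2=-235.50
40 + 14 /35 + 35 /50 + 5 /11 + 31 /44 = 9297 /220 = 42.26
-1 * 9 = -9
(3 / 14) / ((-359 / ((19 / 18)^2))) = -361 / 542808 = -0.00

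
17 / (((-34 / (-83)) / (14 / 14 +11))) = 498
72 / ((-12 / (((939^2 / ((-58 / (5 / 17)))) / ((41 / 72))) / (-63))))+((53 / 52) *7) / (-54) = -297157201321 / 397306728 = -747.93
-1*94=-94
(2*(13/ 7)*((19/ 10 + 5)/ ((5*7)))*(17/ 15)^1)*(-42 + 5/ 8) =-1682473/ 49000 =-34.34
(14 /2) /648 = 7 /648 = 0.01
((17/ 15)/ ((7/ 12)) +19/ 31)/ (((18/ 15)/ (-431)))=-917.94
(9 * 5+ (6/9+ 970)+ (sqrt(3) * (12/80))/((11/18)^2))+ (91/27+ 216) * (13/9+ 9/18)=1442.92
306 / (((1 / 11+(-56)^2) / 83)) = 31042 / 3833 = 8.10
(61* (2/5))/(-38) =-61/95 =-0.64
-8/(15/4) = -32/15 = -2.13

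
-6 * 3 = -18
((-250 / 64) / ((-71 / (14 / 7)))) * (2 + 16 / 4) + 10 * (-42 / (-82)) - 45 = -39.22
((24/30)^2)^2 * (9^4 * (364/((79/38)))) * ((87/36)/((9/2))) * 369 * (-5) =-4603896880128/9875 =-466217405.58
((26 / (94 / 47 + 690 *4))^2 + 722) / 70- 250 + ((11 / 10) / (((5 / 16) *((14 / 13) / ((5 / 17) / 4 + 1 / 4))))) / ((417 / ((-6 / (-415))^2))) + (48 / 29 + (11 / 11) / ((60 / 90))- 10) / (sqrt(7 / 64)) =-65111464449268456231 / 271653507307236250- 1588 *sqrt(7) / 203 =-260.38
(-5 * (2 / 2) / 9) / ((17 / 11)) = -55 / 153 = -0.36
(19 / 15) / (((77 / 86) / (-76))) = -124184 / 1155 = -107.52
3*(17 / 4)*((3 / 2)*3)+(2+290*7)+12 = 16811 / 8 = 2101.38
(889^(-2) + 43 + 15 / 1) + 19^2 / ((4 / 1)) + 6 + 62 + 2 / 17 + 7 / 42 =216.53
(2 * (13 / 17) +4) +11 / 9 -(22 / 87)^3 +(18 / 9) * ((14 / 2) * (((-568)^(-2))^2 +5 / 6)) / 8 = 38189610592763325697 / 4660795129040584704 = 8.19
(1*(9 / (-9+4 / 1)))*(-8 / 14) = 36 / 35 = 1.03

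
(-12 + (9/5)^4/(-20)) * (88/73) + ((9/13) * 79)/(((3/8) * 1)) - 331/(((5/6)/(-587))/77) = 53242380302304/2965625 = 17953173.55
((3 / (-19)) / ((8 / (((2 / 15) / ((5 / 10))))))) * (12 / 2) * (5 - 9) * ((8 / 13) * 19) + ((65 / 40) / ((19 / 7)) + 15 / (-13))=9107 / 9880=0.92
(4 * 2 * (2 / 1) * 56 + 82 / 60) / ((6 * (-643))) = -26921 / 115740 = -0.23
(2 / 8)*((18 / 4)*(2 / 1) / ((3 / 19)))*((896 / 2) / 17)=6384 / 17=375.53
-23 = -23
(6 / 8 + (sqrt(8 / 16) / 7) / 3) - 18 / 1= -69 / 4 + sqrt(2) / 42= -17.22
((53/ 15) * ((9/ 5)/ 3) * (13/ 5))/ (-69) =-689/ 8625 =-0.08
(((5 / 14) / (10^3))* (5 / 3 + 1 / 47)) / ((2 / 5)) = 17 / 11280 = 0.00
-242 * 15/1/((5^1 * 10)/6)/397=-2178/1985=-1.10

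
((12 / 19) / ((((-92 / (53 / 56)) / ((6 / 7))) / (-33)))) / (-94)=-0.00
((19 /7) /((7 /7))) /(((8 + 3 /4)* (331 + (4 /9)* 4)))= 684 /733775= 0.00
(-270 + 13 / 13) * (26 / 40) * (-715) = 500071 / 4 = 125017.75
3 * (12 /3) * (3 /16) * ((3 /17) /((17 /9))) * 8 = 486 /289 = 1.68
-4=-4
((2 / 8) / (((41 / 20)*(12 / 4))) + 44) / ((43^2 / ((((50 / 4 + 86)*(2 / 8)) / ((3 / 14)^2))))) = 52290301 / 4093686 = 12.77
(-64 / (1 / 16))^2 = 1048576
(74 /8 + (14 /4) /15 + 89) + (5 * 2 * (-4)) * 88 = -205291 /60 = -3421.52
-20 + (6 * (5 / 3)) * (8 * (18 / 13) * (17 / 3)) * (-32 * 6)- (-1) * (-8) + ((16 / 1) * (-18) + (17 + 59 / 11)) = -120810.56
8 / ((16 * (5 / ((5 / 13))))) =1 / 26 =0.04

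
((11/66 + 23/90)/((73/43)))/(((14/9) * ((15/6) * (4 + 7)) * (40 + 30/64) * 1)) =26144/181979875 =0.00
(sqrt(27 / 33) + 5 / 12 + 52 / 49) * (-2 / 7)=-869 / 2058 -6 * sqrt(11) / 77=-0.68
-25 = -25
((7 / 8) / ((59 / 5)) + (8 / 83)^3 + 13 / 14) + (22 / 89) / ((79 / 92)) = 17154639452301 / 13282854447688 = 1.29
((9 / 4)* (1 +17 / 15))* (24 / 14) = 288 / 35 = 8.23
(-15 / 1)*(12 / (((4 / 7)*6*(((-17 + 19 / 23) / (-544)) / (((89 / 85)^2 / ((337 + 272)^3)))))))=-728732 / 85022614845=-0.00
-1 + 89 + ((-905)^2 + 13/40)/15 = 32813813/600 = 54689.69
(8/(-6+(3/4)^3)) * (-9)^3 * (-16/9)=-221184/119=-1858.69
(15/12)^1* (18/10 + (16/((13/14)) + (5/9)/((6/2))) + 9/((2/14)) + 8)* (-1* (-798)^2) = -2800681681/39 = -71812350.79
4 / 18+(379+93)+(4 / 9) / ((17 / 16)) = 72314 / 153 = 472.64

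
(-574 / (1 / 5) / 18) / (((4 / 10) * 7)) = -1025 / 18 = -56.94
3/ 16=0.19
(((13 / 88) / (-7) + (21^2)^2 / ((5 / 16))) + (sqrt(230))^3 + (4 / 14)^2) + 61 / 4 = 230*sqrt(230) + 13417963247 / 21560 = 625842.63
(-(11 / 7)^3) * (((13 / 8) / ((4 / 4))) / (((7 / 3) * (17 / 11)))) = -570999 / 326536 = -1.75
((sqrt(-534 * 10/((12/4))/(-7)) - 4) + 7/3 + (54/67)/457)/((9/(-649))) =99253517/826713 - 1298 * sqrt(3115)/63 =-1029.85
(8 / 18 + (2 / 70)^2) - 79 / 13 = -807158 / 143325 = -5.63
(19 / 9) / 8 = 19 / 72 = 0.26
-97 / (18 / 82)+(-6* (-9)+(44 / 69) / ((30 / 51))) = -400343 / 1035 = -386.80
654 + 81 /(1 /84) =7458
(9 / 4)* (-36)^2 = 2916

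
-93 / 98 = -0.95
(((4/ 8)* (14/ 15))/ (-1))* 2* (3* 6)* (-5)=84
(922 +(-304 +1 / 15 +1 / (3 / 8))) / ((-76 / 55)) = -102421 / 228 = -449.21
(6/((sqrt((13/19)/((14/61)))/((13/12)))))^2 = 1729/122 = 14.17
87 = 87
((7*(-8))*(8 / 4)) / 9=-112 / 9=-12.44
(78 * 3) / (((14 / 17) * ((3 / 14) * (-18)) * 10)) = -221 / 30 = -7.37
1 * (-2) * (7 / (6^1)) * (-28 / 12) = 49 / 9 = 5.44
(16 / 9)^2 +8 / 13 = 3.78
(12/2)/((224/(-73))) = -219/112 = -1.96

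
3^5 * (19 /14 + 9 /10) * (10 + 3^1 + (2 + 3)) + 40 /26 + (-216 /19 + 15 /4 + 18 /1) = 9884.66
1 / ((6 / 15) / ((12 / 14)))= 15 / 7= 2.14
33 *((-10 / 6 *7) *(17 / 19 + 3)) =-1499.47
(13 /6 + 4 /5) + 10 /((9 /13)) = 1567 /90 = 17.41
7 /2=3.50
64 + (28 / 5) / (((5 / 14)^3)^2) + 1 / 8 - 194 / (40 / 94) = 1441756689 / 625000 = 2306.81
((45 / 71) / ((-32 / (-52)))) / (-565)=-117 / 64184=-0.00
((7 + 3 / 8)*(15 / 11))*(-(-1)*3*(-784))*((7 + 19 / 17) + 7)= -66868830 / 187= -357587.33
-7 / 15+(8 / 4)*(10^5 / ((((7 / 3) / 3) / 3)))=80999951 / 105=771428.10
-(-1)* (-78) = -78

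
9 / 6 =3 / 2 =1.50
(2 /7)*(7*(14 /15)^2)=392 /225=1.74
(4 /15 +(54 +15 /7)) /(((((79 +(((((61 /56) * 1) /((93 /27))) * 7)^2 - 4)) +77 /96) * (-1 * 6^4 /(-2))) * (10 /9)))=0.00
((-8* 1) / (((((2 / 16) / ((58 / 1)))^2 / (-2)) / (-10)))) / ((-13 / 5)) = 172236800 / 13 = 13248984.62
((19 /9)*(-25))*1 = -475 /9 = -52.78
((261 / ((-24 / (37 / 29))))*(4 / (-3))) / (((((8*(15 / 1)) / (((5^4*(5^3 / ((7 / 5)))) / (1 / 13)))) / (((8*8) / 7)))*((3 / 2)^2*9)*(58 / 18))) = 601250000 / 38367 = 15671.02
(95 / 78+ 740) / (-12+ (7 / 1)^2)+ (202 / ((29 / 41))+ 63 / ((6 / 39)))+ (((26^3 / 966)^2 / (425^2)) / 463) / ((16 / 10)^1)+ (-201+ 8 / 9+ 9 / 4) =37538088051833014601 / 72571302726604500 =517.26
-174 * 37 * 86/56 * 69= -9550773/14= -682198.07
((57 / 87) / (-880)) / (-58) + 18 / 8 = 3330379 / 1480160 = 2.25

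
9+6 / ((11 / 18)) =207 / 11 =18.82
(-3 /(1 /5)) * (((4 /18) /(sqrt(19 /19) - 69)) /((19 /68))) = 10 /57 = 0.18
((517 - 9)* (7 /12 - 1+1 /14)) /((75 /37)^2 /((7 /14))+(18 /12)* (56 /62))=-156302837 /8531208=-18.32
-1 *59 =-59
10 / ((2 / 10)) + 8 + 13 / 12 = 709 / 12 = 59.08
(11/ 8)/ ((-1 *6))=-11/ 48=-0.23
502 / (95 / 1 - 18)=502 / 77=6.52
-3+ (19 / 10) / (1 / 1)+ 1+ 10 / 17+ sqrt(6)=83 / 170+ sqrt(6)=2.94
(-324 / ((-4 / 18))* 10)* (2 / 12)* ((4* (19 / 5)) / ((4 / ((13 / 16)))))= 60021 / 8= 7502.62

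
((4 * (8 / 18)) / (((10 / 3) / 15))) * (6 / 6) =8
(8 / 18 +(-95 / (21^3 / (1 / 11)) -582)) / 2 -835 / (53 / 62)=-13687641613 / 10798326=-1267.57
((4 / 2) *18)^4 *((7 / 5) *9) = 105815808 / 5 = 21163161.60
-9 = -9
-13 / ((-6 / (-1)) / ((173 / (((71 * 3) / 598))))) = -672451 / 639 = -1052.35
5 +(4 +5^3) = 134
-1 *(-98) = 98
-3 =-3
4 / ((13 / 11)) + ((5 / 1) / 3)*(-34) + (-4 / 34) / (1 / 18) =-36730 / 663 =-55.40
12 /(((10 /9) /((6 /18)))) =18 /5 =3.60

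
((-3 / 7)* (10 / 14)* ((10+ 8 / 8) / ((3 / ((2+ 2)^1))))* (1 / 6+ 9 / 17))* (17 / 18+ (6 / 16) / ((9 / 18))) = -238205 / 44982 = -5.30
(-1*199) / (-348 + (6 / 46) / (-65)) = 297505 / 520263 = 0.57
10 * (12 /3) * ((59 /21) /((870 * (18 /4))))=472 /16443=0.03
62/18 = 31/9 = 3.44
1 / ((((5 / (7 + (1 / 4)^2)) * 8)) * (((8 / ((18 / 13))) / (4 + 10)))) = 7119 / 16640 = 0.43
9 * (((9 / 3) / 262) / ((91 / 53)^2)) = 75843 / 2169622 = 0.03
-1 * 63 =-63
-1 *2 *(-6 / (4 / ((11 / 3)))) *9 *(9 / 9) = 99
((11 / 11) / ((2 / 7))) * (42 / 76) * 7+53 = 5057 / 76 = 66.54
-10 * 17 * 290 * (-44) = 2169200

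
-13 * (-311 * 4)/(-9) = -16172/9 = -1796.89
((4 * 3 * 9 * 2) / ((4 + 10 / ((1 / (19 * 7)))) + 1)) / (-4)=-0.04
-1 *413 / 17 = -413 / 17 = -24.29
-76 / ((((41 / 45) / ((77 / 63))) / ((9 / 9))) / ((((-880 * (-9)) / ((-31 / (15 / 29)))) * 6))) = 80835.18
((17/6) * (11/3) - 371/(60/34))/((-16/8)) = 8993/90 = 99.92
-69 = -69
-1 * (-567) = 567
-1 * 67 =-67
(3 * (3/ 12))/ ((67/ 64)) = 0.72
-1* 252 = -252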